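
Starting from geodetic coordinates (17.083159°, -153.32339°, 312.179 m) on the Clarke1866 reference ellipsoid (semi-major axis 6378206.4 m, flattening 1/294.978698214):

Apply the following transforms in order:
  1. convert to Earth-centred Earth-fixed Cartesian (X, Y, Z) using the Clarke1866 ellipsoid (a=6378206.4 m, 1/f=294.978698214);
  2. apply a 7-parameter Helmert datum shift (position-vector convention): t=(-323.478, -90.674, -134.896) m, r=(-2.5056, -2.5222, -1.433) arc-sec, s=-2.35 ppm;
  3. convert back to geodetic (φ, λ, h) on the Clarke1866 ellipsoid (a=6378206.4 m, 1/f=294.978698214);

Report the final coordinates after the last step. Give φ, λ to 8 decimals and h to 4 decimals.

start: φ=17.083159°, λ=-153.323390°, h=312.179 m
→ ECEF (a=6378206.400, f=1/294.978698214): X=-5449679.4398, Y=-2738116.2877, Z=1861611.2190
→ Helmert 7p (PV): X=-5450031.8975, Y=-2738140.0524, Z=1861438.5710
→ geod (Bowring, a=6378206.400): φ=17.08080360°, λ=-153.32467700°, h=572.7122 m

φ=17.08080360°, λ=-153.32467700°, h=572.7122 m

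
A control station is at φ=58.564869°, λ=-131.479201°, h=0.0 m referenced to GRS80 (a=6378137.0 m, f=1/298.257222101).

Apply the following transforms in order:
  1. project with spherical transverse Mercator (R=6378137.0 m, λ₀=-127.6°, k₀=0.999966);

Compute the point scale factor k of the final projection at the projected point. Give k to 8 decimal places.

start: φ=58.564869°, λ=-131.479201°, h=0.000 m
→ into tm (λ₀=-127.6°): φ=58.56486900°, λ−λ₀=-3.87920100°
scale k = 1.00058902

1.00058902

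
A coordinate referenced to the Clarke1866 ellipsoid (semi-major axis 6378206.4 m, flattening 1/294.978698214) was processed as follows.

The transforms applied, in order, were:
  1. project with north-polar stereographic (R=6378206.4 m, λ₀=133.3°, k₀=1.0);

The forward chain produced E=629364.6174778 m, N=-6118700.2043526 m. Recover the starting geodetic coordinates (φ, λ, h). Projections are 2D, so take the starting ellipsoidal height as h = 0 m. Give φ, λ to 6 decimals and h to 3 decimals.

φ=38.514431°, λ=139.172745°, h=0.000 m

start: E=629364.6175, N=-6118700.2044 m
→ stereo⁻¹: φ=38.51443100°, λ=139.17274500°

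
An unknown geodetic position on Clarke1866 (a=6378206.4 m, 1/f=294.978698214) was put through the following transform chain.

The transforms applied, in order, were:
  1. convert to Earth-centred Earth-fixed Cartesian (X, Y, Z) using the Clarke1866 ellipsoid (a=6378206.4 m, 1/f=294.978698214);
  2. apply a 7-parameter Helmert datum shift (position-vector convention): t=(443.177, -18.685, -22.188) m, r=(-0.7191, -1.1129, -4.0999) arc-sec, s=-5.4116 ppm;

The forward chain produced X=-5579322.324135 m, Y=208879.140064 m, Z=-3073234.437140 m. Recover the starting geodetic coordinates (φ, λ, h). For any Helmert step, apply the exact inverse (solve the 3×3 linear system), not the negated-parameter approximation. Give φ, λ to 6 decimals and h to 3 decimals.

start: X=-5579322.3241, Y=208879.1401, Z=-3073234.4371 m
→ Helmert⁻¹: X=-5579816.4284, Y=208798.7603, Z=-3073198.0464
→ geod (Bowring, a=6378206.400): φ=-28.99240400°, λ=177.85697100°, h=418.2820 m

φ=-28.992404°, λ=177.856971°, h=418.282 m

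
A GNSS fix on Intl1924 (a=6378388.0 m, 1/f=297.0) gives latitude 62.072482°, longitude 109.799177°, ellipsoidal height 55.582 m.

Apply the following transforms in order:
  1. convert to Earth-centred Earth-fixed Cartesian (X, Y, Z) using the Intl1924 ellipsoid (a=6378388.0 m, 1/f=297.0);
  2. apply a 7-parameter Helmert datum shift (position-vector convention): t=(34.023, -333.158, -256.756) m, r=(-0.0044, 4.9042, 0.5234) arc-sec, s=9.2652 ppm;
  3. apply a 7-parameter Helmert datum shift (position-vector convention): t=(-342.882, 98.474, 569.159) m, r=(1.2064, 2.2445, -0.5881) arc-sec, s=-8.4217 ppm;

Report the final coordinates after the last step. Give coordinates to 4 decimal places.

start: φ=62.072482°, λ=109.799177°, h=55.582 m
→ ECEF (a=6378388.000, f=1/297.0): X=-1014561.1385, Y=2818178.9842, Z=5612475.4567
→ Helmert 7p (PV): X=-1014410.2221, Y=2817869.4825, Z=5612294.7639
→ Helmert 7p (PV): X=-1014675.4564, Y=2817914.2926, Z=5612844.1772

X=-1014675.4564 m, Y=2817914.2926 m, Z=5612844.1772 m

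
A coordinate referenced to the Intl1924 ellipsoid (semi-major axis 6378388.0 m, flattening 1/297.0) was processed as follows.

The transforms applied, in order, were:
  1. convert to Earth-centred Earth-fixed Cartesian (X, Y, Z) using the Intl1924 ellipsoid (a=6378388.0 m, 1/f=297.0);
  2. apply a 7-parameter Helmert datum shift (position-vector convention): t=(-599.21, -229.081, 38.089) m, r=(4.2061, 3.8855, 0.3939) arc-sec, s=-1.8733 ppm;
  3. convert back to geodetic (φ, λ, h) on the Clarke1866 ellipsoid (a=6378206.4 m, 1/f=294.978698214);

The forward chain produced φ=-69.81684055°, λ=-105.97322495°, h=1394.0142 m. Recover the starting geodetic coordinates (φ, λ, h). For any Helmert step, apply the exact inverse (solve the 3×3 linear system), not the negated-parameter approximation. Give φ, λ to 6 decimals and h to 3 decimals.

φ=-69.818522°, λ=-105.956345°, h=997.975 m

start: φ=-69.816841°, λ=-105.973225°, h=1394.014 m
→ ECEF (a=6378206.400, f=1/294.978698214): X=-607531.4861, Y=-2122456.9839, Z=-5965144.2925
→ Helmert⁻¹: X=-606825.0977, Y=-2122352.3597, Z=-5965161.7086
→ geod (Bowring, a=6378388.000): φ=-69.81852200°, λ=-105.95634500°, h=997.9750 m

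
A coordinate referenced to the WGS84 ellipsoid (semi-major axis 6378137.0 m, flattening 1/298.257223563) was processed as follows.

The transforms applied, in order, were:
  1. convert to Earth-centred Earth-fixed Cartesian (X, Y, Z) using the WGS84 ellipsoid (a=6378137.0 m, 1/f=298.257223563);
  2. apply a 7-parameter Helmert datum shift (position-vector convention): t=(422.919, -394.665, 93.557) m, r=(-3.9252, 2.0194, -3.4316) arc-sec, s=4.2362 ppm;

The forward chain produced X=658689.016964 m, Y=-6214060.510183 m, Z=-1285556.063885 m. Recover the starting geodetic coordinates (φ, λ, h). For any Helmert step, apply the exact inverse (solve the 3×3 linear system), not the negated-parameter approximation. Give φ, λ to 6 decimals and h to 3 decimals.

start: X=658689.0170, Y=-6214060.5102, Z=-1285556.0639 m
→ Helmert⁻¹: X=658379.2723, Y=-6213604.1018, Z=-1285755.9732
→ geod (Bowring, a=6378137.000): φ=-11.70386700°, λ=-83.95163800°, h=2038.9820 m

φ=-11.703867°, λ=-83.951638°, h=2038.982 m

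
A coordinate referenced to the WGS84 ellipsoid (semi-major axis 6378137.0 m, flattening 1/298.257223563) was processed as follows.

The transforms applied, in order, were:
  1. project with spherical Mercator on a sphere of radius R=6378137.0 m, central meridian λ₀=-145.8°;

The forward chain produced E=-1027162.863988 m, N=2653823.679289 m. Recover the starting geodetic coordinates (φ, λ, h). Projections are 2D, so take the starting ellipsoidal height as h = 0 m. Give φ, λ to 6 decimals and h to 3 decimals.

start: E=-1027162.8640, N=2653823.6793 m
→ merc⁻¹: φ=23.18018600°, λ=-155.02716100°

φ=23.180186°, λ=-155.027161°, h=0.000 m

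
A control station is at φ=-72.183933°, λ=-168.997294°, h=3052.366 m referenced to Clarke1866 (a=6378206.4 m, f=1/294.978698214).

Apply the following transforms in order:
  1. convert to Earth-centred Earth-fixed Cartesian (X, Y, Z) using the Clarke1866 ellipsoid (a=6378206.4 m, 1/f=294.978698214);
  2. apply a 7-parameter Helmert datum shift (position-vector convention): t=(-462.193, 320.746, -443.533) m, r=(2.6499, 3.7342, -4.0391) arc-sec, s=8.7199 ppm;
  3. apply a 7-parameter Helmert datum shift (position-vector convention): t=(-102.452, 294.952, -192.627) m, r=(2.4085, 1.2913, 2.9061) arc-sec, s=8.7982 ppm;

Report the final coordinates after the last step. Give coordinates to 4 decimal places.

start: φ=-72.183933°, λ=-168.997294°, h=3052.366 m
→ ECEF (a=6378206.400, f=1/294.978698214): X=-1922438.7771, Y=-373778.4693, Z=-6052721.6730
→ Helmert 7p (PV): X=-1923034.6319, Y=-373345.5764, Z=-6053187.9832
→ Helmert 7p (PV): X=-1923186.6387, Y=-373010.3213, Z=-6053426.1877

X=-1923186.6387 m, Y=-373010.3213 m, Z=-6053426.1877 m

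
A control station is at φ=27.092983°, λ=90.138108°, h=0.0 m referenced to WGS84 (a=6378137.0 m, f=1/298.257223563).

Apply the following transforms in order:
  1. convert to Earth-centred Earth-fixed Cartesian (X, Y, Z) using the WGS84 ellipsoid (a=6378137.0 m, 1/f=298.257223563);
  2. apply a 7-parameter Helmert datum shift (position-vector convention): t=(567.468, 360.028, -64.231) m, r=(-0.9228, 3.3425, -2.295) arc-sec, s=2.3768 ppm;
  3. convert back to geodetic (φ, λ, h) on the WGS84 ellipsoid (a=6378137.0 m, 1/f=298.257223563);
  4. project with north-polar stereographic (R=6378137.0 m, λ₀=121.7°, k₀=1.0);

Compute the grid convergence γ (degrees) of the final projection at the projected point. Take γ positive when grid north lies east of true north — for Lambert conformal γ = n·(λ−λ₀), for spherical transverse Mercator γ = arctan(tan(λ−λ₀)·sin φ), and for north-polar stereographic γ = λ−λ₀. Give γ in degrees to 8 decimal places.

start: φ=27.092983°, λ=90.138108°, h=0.000 m
→ ECEF (a=6378137.000, f=1/298.257223563): X=-13696.5885, Y=5682184.9273, Z=2887391.7388
→ Helmert 7p (PV): X=-13019.1402, Y=5682571.5309, Z=2887309.1711
→ geod (Bowring, a=6378137.000): φ=27.09073723°, λ=90.13126812°, h=305.1630 m
→ into stereo (λ₀=121.7°): φ=27.09073723°, λ−λ₀=-31.56873188°
convergence γ = -31.56873188°

-31.56873188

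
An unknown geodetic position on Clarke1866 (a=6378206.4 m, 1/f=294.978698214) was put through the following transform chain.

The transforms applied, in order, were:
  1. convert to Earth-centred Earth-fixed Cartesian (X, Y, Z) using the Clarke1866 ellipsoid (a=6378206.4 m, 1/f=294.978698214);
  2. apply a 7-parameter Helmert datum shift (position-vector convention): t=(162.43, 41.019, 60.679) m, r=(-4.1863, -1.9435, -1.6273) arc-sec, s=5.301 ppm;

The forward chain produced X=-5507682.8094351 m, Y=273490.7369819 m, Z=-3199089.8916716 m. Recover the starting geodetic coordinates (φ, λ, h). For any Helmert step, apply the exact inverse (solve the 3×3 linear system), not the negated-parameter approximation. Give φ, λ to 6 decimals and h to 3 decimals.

φ=-30.287426°, λ=177.157546°, h=2622.828 m

start: X=-5507682.8094, Y=273490.7370, Z=-3199089.8917 m
→ Helmert⁻¹: X=-5507848.3428, Y=273469.7426, Z=-3199076.1649
→ geod (Bowring, a=6378206.400): φ=-30.28742600°, λ=177.15754600°, h=2622.8280 m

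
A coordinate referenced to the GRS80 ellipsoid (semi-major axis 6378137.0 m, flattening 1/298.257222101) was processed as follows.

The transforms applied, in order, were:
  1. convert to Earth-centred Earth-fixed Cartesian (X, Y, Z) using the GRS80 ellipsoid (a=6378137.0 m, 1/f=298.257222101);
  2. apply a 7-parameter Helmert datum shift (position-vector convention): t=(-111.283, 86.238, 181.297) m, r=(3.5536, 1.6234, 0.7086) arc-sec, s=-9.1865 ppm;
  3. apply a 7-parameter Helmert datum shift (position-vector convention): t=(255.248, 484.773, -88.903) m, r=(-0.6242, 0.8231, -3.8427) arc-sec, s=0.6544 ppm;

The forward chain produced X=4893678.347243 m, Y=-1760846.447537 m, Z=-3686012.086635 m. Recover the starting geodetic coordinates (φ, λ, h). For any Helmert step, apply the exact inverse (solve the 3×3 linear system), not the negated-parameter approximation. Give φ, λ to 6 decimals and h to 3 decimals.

start: X=4893678.3472, Y=-1760846.4475, Z=-3686012.0866 m
→ Helmert⁻¹: X=4893467.4172, Y=-1761227.7486, Z=-3685906.5740
→ Helmert⁻¹: X=4893646.6153, Y=-1761410.4832, Z=-3686052.8721
→ geod (Bowring, a=6378137.000): φ=-35.50764300°, λ=-19.79574300°, h=3778.4460 m

φ=-35.507643°, λ=-19.795743°, h=3778.446 m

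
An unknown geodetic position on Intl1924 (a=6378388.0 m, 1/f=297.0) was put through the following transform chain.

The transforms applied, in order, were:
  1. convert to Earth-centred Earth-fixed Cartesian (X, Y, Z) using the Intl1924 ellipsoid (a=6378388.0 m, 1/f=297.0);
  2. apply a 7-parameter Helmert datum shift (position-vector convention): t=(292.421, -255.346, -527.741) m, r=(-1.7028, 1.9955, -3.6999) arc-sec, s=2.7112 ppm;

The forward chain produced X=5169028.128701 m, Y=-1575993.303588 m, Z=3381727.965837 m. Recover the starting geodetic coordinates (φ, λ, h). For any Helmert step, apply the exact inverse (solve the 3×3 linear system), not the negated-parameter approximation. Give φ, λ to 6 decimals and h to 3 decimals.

φ=32.217978°, λ=-16.953695°, h=2490.358 m

start: X=5169028.1287, Y=-1575993.3036, Z=3381727.9658 m
→ Helmert⁻¹: X=5168717.2363, Y=-1575668.8931, Z=3382283.5336
→ geod (Bowring, a=6378388.000): φ=32.21797800°, λ=-16.95369500°, h=2490.3580 m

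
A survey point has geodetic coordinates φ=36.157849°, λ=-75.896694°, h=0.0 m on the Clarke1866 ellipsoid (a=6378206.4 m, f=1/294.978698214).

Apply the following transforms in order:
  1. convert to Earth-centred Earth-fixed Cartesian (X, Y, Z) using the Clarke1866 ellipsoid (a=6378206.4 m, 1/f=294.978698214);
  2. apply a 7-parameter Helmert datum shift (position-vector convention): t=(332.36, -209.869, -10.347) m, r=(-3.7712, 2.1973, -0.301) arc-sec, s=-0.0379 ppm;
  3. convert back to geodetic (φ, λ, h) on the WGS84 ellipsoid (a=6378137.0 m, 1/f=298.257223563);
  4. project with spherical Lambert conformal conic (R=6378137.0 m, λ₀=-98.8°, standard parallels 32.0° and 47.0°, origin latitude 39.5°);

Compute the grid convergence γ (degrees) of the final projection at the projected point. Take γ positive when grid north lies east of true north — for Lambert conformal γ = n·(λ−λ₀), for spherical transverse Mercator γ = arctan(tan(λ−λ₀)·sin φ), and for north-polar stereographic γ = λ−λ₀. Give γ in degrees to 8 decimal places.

14.61256683

start: φ=36.157849°, λ=-75.896694°, h=0.000 m
→ ECEF (a=6378206.400, f=1/294.978698214): X=1256320.5419, Y=-5000400.5655, Z=3742156.7717
→ Helmert 7p (PV): X=1256685.4217, Y=-5000543.6594, Z=3742224.3233
→ geod (Bowring, a=6378137.000): φ=36.15508919°, λ=-75.89314900°, h=210.4693 m
→ into lcc (λ₀=-98.8°): φ=36.15508919°, λ−λ₀=22.90685100°
convergence γ = 14.61256683°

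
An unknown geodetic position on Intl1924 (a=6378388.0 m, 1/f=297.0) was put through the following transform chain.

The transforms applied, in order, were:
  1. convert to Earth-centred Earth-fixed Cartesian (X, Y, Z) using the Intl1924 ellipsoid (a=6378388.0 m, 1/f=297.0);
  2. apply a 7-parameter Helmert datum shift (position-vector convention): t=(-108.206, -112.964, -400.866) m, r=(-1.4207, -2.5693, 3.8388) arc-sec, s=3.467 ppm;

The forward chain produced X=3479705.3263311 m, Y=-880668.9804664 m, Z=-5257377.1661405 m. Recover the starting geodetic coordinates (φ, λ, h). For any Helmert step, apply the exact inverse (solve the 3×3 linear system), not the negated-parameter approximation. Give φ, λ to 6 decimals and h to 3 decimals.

φ=-55.854991°, λ=-14.201193°, h=1815.168 m

start: X=3479705.3263, Y=-880668.9805, Z=-5257377.1661 m
→ Helmert⁻¹: X=3479719.5964, Y=-880581.5158, Z=-5257007.4840
→ geod (Bowring, a=6378388.000): φ=-55.85499100°, λ=-14.20119300°, h=1815.1680 m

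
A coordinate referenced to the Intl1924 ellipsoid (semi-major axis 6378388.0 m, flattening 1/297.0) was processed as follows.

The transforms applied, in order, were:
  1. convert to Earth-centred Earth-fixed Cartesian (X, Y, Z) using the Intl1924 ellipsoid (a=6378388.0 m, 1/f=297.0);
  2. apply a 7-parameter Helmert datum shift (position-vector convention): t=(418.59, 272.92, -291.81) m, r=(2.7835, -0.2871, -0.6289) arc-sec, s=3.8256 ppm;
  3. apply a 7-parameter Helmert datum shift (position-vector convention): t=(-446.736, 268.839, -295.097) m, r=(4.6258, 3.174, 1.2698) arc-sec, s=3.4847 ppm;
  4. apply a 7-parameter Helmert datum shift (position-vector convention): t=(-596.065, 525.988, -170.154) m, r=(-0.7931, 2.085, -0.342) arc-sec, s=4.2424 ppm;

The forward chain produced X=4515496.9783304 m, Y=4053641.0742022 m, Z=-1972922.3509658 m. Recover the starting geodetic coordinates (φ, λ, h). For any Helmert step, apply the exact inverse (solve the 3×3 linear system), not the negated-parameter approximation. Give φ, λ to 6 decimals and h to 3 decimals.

start: X=4515496.9783, Y=4053641.0742, Z=-1972922.3510 m
→ Helmert⁻¹: X=4516087.1046, Y=4053112.9644, Z=-1972682.5931
→ Helmert⁻¹: X=4516573.4026, Y=4052757.9636, Z=-1972402.0112
→ Helmert⁻¹: X=4516122.4347, Y=4052456.6962, Z=-1972163.6297
→ geod (Bowring, a=6378388.000): φ=-18.11921200°, λ=41.90261300°, h=3892.5220 m

φ=-18.119212°, λ=41.902613°, h=3892.522 m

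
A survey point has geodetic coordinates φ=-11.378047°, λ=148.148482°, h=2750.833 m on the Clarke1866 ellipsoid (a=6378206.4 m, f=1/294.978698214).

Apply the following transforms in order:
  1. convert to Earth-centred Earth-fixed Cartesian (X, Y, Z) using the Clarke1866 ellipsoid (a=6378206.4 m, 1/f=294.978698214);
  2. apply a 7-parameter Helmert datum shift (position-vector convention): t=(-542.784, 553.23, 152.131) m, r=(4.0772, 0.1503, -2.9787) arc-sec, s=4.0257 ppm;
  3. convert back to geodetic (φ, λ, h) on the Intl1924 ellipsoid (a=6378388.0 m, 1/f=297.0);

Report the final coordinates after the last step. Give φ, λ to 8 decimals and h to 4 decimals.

start: φ=-11.378047°, λ=148.148482°, h=2750.833 m
→ ECEF (a=6378206.400, f=1/294.978698214): X=-5314280.8797, Y=3301612.7860, Z=-1250493.9260
→ Helmert 7p (PV): X=-5314798.2894, Y=3302280.7703, Z=-1250277.6941
→ geod (Bowring, a=6378388.000): φ=-11.37420932°, λ=148.14578668°, h=3297.3508 m

φ=-11.37420932°, λ=148.14578668°, h=3297.3508 m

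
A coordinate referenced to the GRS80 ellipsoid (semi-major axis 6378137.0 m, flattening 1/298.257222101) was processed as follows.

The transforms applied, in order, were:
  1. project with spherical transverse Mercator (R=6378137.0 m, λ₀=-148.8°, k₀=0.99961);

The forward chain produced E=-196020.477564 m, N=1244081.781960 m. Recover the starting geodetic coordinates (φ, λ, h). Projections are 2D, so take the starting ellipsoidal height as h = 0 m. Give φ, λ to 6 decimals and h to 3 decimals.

start: E=-196020.4776, N=1244081.7820 m
→ tm⁻¹: φ=11.17478700°, λ=-150.59534100°

φ=11.174787°, λ=-150.595341°, h=0.000 m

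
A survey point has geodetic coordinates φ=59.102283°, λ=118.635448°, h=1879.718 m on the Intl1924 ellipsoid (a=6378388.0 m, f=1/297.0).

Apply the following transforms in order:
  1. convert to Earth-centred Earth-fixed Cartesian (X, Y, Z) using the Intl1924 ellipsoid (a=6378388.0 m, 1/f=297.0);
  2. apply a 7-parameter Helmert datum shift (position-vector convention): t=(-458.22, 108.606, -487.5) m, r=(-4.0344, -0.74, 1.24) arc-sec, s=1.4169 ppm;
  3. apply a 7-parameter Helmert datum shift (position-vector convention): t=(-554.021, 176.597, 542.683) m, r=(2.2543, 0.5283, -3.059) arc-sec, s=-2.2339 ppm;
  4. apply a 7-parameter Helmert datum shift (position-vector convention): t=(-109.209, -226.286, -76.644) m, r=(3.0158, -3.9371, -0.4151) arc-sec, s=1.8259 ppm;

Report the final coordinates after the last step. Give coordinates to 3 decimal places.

X=-1575224.341 m, Y=2882763.427 m, Z=5451494.673 m

start: φ=59.102283°, λ=118.635448°, h=1879.718 m
→ ECEF (a=6378388.000, f=1/297.0): X=-1574022.8759, Y=2882717.1970, Z=5451525.0335
→ Helmert 7p (PV): X=-1574520.2142, Y=2882927.0532, Z=5450983.2267
→ Helmert 7p (PV): X=-1575014.0015, Y=2883060.9863, Z=5451549.2734
→ Helmert 7p (PV): X=-1575224.3414, Y=2882763.4269, Z=5451494.6735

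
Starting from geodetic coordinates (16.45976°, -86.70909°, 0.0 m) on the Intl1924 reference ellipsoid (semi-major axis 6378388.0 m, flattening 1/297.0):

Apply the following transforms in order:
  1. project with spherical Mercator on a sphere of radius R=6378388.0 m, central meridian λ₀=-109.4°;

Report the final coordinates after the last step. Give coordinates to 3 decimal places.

E=2526039.951 m, N=1858100.591 m

start: φ=16.459760°, λ=-86.709090°, h=0.000 m
→ merc (R=6378388.0, λ₀=-109.4°): E=2526039.9506, N=1858100.5912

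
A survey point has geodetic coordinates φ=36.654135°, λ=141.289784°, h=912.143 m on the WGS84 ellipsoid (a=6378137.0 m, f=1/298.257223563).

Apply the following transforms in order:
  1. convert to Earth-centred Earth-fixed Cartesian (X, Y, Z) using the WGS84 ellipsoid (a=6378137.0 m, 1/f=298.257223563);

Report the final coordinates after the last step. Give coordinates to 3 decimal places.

start: φ=36.654135°, λ=141.289784°, h=912.143 m
→ ECEF (a=6378137.000, f=1/298.257223563): X=-3998144.3506, Y=3204288.2318, Z=3787214.8051

X=-3998144.351 m, Y=3204288.232 m, Z=3787214.805 m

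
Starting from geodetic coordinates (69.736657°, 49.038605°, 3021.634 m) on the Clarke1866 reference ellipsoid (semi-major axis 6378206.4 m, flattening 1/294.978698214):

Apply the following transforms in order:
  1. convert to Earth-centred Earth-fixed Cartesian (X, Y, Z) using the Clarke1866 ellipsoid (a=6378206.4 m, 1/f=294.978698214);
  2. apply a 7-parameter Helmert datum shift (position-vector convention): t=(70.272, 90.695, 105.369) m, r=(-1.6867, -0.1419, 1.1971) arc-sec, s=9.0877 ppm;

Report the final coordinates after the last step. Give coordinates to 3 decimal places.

start: φ=69.736657°, λ=49.038605°, h=3021.634 m
→ ECEF (a=6378206.400, f=1/294.978698214): X=1453128.8727, Y=1673910.0907, Z=5963578.2264
→ Helmert 7p (PV): X=1453198.5326, Y=1674073.1981, Z=5963725.1020

X=1453198.533 m, Y=1674073.198 m, Z=5963725.102 m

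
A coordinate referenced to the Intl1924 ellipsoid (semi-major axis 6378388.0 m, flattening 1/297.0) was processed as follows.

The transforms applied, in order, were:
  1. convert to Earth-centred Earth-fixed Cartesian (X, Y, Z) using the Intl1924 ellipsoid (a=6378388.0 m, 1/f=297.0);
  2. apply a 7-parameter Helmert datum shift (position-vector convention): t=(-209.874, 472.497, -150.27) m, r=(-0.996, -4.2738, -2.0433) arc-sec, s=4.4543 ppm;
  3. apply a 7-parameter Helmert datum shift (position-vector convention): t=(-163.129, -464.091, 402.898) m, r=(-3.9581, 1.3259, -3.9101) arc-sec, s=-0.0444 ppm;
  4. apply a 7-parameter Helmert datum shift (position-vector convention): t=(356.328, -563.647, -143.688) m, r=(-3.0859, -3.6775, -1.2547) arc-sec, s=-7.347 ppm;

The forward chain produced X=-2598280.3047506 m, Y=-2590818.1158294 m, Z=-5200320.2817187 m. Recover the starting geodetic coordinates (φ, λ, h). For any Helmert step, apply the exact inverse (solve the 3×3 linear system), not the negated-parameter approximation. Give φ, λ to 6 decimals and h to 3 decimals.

φ=-54.979550°, λ=-135.090432°, h=340.053 m

start: X=-2598280.3048, Y=-2590818.1158, Z=-5200320.2817 m
→ Helmert⁻¹: X=-2598732.6835, Y=-2590211.5079, Z=-5200207.2186
→ Helmert⁻¹: X=-2598487.1471, Y=-2589696.9928, Z=-5200676.7458
→ Helmert⁻¹: X=-2598347.7944, Y=-2590158.5805, Z=-5200461.9807
→ geod (Bowring, a=6378388.000): φ=-54.97955000°, λ=-135.09043200°, h=340.0530 m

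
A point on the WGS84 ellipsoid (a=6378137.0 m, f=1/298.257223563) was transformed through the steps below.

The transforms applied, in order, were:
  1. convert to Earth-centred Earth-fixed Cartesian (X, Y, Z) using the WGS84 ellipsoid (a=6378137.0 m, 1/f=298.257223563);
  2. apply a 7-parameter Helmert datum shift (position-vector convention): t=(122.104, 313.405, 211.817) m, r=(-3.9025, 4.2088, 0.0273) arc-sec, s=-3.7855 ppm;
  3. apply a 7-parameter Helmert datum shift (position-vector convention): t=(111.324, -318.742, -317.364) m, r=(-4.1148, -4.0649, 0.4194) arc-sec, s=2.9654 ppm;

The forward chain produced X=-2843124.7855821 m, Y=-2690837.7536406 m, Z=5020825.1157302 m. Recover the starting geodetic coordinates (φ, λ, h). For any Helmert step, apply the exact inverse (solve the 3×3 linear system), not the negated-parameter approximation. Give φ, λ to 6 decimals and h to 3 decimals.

φ=52.241803°, λ=-136.576793°, h=1903.697 m

start: X=-2843124.7856, Y=-2690837.7536, Z=5020825.1157 m
→ Helmert⁻¹: X=-2843134.1967, Y=-2690605.4193, Z=5021129.9451
→ Helmert⁻¹: X=-2843369.8693, Y=-2691023.6278, Z=5020828.2026
→ geod (Bowring, a=6378137.000): φ=52.24180300°, λ=-136.57679300°, h=1903.6970 m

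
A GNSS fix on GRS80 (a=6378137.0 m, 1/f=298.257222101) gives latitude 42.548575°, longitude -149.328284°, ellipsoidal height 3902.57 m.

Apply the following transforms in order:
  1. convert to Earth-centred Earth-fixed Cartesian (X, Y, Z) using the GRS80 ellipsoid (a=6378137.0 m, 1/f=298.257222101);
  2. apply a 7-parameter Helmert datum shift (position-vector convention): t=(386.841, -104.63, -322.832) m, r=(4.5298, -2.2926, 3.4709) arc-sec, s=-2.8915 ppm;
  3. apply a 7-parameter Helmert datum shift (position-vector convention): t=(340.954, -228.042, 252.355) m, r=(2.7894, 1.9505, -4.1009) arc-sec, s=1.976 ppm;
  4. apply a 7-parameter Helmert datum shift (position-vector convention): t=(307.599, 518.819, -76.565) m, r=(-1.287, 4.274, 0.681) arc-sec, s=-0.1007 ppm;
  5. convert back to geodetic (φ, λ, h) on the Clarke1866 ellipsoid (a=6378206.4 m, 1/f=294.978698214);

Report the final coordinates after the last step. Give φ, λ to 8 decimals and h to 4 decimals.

start: φ=42.548575°, λ=-149.328284°, h=3902.570 m
→ ECEF (a=6378137.000, f=1/298.257222101): X=-4050131.2362, Y=-2402088.5352, Z=4293330.4206
→ Helmert 7p (PV): X=-4049739.9830, Y=-2402348.6585, Z=4292897.4057
→ Helmert 7p (PV): X=-4049414.1992, Y=-2402558.9862, Z=4293164.0511
→ Helmert 7p (PV): X=-4049009.3018, Y=-2402026.5073, Z=4293185.9523
→ geod (Bowring, a=6378206.400): φ=42.55581342°, λ=-149.32196806°, h=3109.9253 m

φ=42.55581342°, λ=-149.32196806°, h=3109.9253 m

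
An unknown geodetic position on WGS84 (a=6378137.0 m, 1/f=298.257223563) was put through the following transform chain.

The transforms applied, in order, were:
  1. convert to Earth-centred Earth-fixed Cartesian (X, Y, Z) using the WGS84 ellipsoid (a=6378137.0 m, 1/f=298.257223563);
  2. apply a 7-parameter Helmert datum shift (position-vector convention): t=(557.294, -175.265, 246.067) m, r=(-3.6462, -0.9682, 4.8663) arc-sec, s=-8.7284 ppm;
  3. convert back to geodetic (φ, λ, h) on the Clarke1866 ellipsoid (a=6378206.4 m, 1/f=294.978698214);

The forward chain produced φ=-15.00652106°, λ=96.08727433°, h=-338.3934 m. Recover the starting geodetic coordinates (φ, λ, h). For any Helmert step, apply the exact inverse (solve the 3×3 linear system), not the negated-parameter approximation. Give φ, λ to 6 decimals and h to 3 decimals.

start: φ=-15.006521°, λ=96.087274°, h=-338.393 m
→ ECEF (a=6378206.400, f=1/294.978698214): X=-653412.6519, Y=6127014.9037, Z=-1640608.7137
→ Helmert⁻¹: X=-653838.7978, Y=6127288.0795, Z=-1640757.7200
→ geod (Bowring, a=6378137.000): φ=-15.00600800°, λ=96.09094500°, h=59.7210 m

φ=-15.006008°, λ=96.090945°, h=59.721 m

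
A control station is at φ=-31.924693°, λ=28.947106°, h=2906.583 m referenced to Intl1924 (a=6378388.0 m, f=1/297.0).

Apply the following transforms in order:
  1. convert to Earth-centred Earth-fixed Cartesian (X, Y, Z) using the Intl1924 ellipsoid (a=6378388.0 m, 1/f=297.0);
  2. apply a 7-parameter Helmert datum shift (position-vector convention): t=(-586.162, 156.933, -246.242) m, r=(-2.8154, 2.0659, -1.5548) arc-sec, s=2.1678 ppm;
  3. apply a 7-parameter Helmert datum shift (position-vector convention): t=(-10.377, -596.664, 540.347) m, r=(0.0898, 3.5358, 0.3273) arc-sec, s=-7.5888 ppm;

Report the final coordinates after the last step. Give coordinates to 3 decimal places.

start: φ=-31.924693°, λ=28.947106°, h=2906.583 m
→ ECEF (a=6378388.000, f=1/297.0): X=4743895.4381, Y=2623862.0427, Z=-3354933.6573
→ Helmert 7p (PV): X=4743305.7360, Y=2623943.1116, Z=-3355270.5003
→ Helmert 7p (PV): X=4743197.6837, Y=2623335.5224, Z=-3354784.8578

X=4743197.684 m, Y=2623335.522 m, Z=-3354784.858 m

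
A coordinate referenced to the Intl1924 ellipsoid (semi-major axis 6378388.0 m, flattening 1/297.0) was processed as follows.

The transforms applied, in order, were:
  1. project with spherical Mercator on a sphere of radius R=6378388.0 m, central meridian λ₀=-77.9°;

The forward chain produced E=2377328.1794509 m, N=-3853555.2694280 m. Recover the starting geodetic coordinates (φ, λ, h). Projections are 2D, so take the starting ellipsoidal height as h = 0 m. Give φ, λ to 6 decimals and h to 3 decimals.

start: E=2377328.1795, N=-3853555.2694 m
→ merc⁻¹: φ=-32.68376300°, λ=-56.54493800°

φ=-32.683763°, λ=-56.544938°, h=0.000 m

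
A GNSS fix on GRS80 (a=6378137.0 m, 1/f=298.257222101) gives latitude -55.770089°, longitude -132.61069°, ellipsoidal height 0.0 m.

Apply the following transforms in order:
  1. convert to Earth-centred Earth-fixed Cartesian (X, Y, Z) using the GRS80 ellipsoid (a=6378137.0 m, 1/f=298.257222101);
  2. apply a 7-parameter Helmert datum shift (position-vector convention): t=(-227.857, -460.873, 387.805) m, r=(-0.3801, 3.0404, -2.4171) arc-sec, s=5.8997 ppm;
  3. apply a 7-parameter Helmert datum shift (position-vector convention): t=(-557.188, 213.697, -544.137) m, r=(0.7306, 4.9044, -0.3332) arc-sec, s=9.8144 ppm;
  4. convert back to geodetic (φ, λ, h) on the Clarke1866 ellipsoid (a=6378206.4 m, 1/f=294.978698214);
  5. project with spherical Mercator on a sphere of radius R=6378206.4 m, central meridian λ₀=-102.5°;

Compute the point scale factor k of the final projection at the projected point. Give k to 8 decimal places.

start: φ=-55.770089°, λ=-132.610690°, h=0.000 m
→ ECEF (a=6378137.000, f=1/298.257222101): X=-2434563.9111, Y=-2646577.1437, Z=-5250085.3475
→ Helmert 7p (PV): X=-2434914.5334, Y=-2647034.7761, Z=-5249687.7530
→ Helmert 7p (PV): X=-2435624.7188, Y=-2646824.5299, Z=-5250234.8925
→ geod (Bowring, a=6378206.400): φ=-55.76614955°, λ=-132.62045833°, h=723.1491 m
→ into merc (λ₀=-102.5°): φ=-55.76614955°, λ−λ₀=-30.12045833°
scale k = 1.77755050

1.77755050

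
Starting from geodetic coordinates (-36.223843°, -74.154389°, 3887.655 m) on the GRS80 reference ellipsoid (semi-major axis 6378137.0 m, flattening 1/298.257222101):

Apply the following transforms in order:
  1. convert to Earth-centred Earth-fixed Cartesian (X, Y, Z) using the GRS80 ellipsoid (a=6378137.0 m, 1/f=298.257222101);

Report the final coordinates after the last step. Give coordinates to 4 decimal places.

start: φ=-36.223843°, λ=-74.154389°, h=3887.655 m
→ ECEF (a=6378137.000, f=1/298.257222101): X=1407415.3934, Y=-4958630.4244, Z=-3750554.7337

X=1407415.3934 m, Y=-4958630.4244 m, Z=-3750554.7337 m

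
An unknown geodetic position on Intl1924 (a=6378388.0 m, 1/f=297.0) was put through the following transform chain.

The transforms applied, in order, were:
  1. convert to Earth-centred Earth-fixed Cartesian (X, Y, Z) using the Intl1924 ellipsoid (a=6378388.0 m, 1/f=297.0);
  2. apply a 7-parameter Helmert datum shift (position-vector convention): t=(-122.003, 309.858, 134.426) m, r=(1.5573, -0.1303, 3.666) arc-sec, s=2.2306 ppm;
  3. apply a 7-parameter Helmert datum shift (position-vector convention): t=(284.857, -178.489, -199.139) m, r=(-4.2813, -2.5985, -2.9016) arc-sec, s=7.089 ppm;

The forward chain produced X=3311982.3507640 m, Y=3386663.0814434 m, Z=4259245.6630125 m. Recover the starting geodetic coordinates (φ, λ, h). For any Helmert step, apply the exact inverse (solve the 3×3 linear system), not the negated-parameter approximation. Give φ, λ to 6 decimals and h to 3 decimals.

start: X=3311982.3508, Y=3386663.0814, Z=4259245.6630 m
→ Helmert⁻¹: X=3311680.0343, Y=3386775.7375, Z=4259443.1839
→ Helmert⁻¹: X=3311857.5286, Y=3386431.6206, Z=4259271.5974
→ geod (Bowring, a=6378388.000): φ=42.15427300°, λ=45.63786500°, h=1304.2140 m

φ=42.154273°, λ=45.637865°, h=1304.214 m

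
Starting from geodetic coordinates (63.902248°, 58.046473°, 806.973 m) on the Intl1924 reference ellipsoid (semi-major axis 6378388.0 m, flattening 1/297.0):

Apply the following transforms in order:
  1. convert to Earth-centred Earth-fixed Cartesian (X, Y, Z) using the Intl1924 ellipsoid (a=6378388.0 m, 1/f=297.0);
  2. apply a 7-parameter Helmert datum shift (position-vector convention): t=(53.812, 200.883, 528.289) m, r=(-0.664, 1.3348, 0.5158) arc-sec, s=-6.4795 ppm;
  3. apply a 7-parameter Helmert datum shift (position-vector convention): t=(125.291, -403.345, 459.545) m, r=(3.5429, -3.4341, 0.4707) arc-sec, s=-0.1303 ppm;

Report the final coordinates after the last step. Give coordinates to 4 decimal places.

start: φ=63.902248°, λ=58.046473°, h=806.973 m
→ ECEF (a=6378388.000, f=1/297.0): X=1489188.0989, Y=2387506.1106, Z=5705781.7803
→ Helmert 7p (PV): X=1489263.2150, Y=2387713.6154, Z=5706255.7760
→ Helmert 7p (PV): X=1489287.8598, Y=2387215.3445, Z=5706780.3847

X=1489287.8598 m, Y=2387215.3445 m, Z=5706780.3847 m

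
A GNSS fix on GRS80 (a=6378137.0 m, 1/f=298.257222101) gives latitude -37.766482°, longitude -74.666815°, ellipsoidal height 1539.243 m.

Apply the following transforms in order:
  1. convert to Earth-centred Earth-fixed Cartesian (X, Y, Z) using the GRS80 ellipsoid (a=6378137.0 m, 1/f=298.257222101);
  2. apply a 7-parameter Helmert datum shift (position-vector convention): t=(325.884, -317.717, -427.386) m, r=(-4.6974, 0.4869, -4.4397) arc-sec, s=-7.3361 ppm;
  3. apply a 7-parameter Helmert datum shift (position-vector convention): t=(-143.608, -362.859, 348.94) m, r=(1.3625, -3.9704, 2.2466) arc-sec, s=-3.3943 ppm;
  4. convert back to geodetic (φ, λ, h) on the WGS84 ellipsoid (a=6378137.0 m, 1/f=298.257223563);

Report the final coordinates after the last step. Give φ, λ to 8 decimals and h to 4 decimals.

φ=-37.76200505°, λ=-74.66694182°, h=2075.4732 m

start: φ=-37.766482°, λ=-74.666815°, h=1539.243 m
→ ECEF (a=6378137.000, f=1/298.257222101): X=1335264.0559, Y=-4869819.8163, Z=-3885929.6313
→ Helmert 7p (PV): X=1335466.1528, Y=-4870219.0443, Z=-3886220.7590
→ Helmert 7p (PV): X=1335445.8630, Y=-4870525.1560, Z=-3885865.0922
→ geod (Bowring, a=6378137.000): φ=-37.76200505°, λ=-74.66694182°, h=2075.4732 m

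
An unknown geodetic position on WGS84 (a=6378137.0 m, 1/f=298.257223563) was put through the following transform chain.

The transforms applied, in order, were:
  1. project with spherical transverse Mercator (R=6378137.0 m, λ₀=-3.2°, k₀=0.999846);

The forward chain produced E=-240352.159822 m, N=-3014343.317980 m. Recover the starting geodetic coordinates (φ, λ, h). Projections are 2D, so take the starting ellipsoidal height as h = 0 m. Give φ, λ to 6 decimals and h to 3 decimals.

φ=-27.061683°, λ=-5.624518°, h=0.000 m

start: E=-240352.1598, N=-3014343.3180 m
→ tm⁻¹: φ=-27.06168300°, λ=-5.62451800°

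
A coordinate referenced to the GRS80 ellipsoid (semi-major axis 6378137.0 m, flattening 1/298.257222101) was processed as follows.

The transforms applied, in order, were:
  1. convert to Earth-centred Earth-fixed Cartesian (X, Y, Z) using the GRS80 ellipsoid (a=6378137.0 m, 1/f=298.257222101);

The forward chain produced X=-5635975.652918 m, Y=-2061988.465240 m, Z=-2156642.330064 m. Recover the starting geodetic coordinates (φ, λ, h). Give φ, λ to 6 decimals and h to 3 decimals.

φ=-19.889203°, λ=-159.904355°, h=1397.727 m

start: X=-5635975.6529, Y=-2061988.4652, Z=-2156642.3301 m
→ geod (Bowring, a=6378137.000): φ=-19.88920300°, λ=-159.90435500°, h=1397.7270 m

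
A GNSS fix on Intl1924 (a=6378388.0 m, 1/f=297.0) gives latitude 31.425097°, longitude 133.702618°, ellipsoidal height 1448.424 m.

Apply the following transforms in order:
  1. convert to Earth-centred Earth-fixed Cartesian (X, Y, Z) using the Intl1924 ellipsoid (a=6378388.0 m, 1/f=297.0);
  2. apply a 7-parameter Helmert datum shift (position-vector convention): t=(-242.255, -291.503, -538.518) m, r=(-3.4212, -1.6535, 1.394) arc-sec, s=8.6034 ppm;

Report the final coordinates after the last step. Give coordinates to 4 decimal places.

start: φ=31.425097°, λ=133.702618°, h=1448.424 m
→ ECEF (a=6378388.000, f=1/297.0): X=-3764824.6235, Y=3939303.5456, Z=3307006.8246
→ Helmert 7p (PV): X=-3765152.4025, Y=3939075.3419, Z=3306401.2379

X=-3765152.4025 m, Y=3939075.3419 m, Z=3306401.2379 m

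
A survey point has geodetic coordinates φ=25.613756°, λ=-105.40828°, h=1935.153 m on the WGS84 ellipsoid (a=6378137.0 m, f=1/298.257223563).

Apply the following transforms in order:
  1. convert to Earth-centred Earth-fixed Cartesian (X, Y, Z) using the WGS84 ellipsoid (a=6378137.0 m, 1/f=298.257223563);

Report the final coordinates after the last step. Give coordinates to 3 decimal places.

X=-1529527.778 m, Y=-5549782.836 m, Z=2741376.134 m

start: φ=25.613756°, λ=-105.408280°, h=1935.153 m
→ ECEF (a=6378137.000, f=1/298.257223563): X=-1529527.7782, Y=-5549782.8358, Z=2741376.1337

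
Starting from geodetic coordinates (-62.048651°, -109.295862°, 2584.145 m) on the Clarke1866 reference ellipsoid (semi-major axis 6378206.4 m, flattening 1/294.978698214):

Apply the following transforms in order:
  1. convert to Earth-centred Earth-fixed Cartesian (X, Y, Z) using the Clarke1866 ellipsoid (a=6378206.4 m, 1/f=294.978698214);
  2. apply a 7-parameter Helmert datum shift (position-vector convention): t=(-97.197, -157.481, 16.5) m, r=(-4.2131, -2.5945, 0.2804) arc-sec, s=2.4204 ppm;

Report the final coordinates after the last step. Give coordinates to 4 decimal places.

start: φ=-62.048651°, λ=-109.295862°, h=2584.145 m
→ ECEF (a=6378206.400, f=1/294.978698214): X=-990922.6883, Y=-2830286.2782, Z=-5613146.2650
→ Helmert 7p (PV): X=-990947.8311, Y=-2830566.6093, Z=-5613098.0047

X=-990947.8311 m, Y=-2830566.6093 m, Z=-5613098.0047 m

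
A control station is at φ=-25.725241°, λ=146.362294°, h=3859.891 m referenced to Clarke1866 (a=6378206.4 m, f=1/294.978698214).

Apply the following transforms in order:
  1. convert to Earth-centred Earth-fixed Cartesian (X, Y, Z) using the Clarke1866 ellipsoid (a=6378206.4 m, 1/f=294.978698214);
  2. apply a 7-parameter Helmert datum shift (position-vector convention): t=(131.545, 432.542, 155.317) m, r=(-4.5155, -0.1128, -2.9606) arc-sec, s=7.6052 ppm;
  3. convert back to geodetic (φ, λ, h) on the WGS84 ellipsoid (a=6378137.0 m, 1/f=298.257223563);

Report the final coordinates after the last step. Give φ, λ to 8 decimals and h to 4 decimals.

start: φ=-25.725241°, λ=146.362294°, h=3859.891 m
→ ECEF (a=6378206.400, f=1/294.978698214): X=-4789850.2274, Y=3186914.4894, Z=-2753190.1446
→ Helmert 7p (PV): X=-4789707.8611, Y=3187379.7471, Z=-2753128.1533
→ geod (Bowring, a=6378137.000): φ=-25.72251714°, λ=146.35765108°, h=3983.1063 m

φ=-25.72251714°, λ=146.35765108°, h=3983.1063 m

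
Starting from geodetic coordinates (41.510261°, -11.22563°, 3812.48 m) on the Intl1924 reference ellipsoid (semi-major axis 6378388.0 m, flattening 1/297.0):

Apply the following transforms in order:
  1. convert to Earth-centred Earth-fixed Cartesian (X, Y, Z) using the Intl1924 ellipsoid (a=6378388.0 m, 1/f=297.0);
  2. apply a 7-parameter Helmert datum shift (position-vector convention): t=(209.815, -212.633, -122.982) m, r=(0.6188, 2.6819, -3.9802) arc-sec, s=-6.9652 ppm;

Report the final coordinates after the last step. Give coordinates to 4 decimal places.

start: φ=41.510261°, λ=-11.225630°, h=3812.480 m
→ ECEF (a=6378388.000, f=1/297.0): X=4694725.2302, Y=-931763.2389, Z=4207624.3742
→ Helmert 7p (PV): X=4694939.0739, Y=-932072.5963, Z=4207408.2486

X=4694939.0739 m, Y=-932072.5963 m, Z=4207408.2486 m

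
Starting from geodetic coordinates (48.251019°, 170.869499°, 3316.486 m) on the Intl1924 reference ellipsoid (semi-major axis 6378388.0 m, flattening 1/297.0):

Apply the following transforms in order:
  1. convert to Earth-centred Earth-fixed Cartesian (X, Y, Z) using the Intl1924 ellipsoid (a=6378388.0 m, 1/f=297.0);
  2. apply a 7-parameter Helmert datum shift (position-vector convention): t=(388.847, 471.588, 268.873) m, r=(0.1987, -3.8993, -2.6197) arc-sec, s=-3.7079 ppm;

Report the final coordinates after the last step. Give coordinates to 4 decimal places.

start: φ=48.251019°, λ=170.869499°, h=3316.486 m
→ ECEF (a=6378388.000, f=1/297.0): X=-4203401.2951, Y=675571.0593, Z=4738070.5038
→ Helmert 7p (PV): X=-4203077.8519, Y=676088.9639, Z=4738242.9971

X=-4203077.8519 m, Y=676088.9639 m, Z=4738242.9971 m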